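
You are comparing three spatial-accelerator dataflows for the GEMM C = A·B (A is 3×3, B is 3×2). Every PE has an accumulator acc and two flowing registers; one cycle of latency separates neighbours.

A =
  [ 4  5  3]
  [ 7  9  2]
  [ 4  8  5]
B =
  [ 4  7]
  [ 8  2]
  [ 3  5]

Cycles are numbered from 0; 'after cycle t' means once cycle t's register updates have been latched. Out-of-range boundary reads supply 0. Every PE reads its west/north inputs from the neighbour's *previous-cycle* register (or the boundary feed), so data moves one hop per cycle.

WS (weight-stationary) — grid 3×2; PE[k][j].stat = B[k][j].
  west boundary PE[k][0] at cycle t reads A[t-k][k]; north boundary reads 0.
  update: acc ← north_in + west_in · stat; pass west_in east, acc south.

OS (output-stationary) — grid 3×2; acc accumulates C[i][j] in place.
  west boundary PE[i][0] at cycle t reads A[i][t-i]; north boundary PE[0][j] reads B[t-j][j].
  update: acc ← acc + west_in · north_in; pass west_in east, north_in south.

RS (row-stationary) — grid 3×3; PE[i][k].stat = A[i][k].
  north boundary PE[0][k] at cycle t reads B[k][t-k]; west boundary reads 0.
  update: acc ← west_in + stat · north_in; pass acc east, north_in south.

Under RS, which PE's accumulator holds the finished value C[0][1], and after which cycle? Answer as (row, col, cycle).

RS: C[0][1] accumulates in PE[0][2]:
  step 0 · PE0,2: acc=0; fwd→0 fwd↓0
  step 1 · PE0,2: acc=0; fwd→0 fwd↓0
  step 2 · PE0,2: acc=65; fwd→65 fwd↓3
  step 3 · PE0,2: acc=53; fwd→53 fwd↓5

(row, col, cycle) = (0, 2, 3)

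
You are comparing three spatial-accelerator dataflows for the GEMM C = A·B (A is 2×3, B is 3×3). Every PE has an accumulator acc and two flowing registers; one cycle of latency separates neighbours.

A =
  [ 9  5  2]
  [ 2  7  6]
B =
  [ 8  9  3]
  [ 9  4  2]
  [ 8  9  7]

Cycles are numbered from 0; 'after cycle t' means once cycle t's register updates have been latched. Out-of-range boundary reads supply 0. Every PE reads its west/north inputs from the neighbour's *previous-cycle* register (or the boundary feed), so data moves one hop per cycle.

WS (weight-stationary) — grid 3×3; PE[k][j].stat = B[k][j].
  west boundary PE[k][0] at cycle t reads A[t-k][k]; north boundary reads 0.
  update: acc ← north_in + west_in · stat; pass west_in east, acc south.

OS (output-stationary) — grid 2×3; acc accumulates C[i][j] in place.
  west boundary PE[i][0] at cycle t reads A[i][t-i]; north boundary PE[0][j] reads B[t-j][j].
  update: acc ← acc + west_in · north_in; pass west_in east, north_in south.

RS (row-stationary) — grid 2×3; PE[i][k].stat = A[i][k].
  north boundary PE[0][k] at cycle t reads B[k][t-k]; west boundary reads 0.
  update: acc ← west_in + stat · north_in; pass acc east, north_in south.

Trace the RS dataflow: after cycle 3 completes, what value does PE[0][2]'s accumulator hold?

RS 2×3: PE[0][2] cycle-by-cycle (with neighbour feeds):
  @0  [0,1]  acc 0  |  →0  ↓0
  @0  [0,2]  acc 0  |  →0  ↓0
  @1  [0,1]  acc 117  |  →117  ↓9
  @1  [0,2]  acc 0  |  →0  ↓0
  @2  [0,1]  acc 101  |  →101  ↓4
  @2  [0,2]  acc 133  |  →133  ↓8
  @3  [0,1]  acc 37  |  →37  ↓2
  @3  [0,2]  acc 119  |  →119  ↓9

PE[0][2].acc = 119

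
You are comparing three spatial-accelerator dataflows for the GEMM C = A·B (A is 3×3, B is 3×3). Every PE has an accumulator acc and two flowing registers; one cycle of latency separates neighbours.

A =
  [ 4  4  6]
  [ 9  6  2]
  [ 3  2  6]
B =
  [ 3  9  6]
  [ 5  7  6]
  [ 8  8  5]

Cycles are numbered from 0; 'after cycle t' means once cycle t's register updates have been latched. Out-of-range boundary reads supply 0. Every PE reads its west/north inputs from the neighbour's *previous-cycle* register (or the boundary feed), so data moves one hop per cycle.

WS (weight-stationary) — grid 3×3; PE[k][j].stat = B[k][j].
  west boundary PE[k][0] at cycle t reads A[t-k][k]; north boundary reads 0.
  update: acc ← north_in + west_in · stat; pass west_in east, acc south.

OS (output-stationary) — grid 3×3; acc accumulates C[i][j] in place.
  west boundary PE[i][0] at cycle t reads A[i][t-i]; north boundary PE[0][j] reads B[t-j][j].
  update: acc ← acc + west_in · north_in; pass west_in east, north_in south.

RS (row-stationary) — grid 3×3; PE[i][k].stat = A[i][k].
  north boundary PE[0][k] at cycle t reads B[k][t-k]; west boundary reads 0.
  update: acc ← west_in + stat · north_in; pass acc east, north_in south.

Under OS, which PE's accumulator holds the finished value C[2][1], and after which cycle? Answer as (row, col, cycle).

OS — PE[2][1] is where C[2][1] collects:
  cycle 0: PE[2][1] → acc 0, east 0, south 0
  cycle 1: PE[2][1] → acc 0, east 0, south 0
  cycle 2: PE[2][1] → acc 0, east 0, south 0
  cycle 3: PE[2][1] → acc 27, east 3, south 9
  cycle 4: PE[2][1] → acc 41, east 2, south 7
  cycle 5: PE[2][1] → acc 89, east 6, south 8

(row, col, cycle) = (2, 1, 5)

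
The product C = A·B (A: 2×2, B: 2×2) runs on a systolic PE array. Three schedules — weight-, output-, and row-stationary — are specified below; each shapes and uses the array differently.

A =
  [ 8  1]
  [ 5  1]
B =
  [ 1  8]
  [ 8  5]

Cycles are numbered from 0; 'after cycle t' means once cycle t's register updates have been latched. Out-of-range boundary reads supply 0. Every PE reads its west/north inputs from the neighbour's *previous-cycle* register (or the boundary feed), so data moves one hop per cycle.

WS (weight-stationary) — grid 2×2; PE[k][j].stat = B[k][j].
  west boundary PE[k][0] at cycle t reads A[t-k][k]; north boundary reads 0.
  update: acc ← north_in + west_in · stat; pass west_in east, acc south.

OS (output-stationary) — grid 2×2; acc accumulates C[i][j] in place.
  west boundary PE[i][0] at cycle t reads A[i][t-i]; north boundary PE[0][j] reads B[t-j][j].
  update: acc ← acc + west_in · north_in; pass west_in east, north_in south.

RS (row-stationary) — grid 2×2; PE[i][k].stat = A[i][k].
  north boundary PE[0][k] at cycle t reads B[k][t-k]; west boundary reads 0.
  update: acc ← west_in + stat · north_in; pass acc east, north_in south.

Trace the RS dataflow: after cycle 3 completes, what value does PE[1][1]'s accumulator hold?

PE[1][1].acc = 45

RS on a 2×2 grid — tracing PE[1][1] and its feeders:
  step 0 · PE0,1: acc=0; fwd→0 fwd↓0
  step 0 · PE1,0: acc=0; fwd→0 fwd↓0
  step 0 · PE1,1: acc=0; fwd→0 fwd↓0
  step 1 · PE0,1: acc=16; fwd→16 fwd↓8
  step 1 · PE1,0: acc=5; fwd→5 fwd↓1
  step 1 · PE1,1: acc=0; fwd→0 fwd↓0
  step 2 · PE0,1: acc=69; fwd→69 fwd↓5
  step 2 · PE1,0: acc=40; fwd→40 fwd↓8
  step 2 · PE1,1: acc=13; fwd→13 fwd↓8
  step 3 · PE0,1: acc=0; fwd→0 fwd↓0
  step 3 · PE1,0: acc=0; fwd→0 fwd↓0
  step 3 · PE1,1: acc=45; fwd→45 fwd↓5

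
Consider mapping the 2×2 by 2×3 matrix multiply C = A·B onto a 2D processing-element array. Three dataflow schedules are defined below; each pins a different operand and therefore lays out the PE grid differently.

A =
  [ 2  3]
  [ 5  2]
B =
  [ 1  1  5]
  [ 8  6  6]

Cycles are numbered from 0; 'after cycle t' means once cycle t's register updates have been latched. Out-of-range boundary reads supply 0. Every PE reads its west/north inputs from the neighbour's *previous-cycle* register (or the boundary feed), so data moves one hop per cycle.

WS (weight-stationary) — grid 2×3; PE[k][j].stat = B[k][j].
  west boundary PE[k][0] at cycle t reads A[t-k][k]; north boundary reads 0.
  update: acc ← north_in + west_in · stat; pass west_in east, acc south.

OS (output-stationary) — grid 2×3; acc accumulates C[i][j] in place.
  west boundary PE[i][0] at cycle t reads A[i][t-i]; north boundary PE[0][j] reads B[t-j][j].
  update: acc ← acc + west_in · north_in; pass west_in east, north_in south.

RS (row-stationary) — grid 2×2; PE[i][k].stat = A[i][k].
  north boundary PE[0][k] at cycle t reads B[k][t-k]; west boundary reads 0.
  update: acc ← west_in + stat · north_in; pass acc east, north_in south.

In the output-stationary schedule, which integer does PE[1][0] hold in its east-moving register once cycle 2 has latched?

Tracing OS — 2×3 array, target PE[1][0]:
  c0 r0c0: 2 / 2 / 1
  c0 r1c0: 0 / 0 / 0
  c1 r0c0: 26 / 3 / 8
  c1 r1c0: 5 / 5 / 1
  c2 r0c0: 26 / 0 / 0
  c2 r1c0: 21 / 2 / 8

register = 2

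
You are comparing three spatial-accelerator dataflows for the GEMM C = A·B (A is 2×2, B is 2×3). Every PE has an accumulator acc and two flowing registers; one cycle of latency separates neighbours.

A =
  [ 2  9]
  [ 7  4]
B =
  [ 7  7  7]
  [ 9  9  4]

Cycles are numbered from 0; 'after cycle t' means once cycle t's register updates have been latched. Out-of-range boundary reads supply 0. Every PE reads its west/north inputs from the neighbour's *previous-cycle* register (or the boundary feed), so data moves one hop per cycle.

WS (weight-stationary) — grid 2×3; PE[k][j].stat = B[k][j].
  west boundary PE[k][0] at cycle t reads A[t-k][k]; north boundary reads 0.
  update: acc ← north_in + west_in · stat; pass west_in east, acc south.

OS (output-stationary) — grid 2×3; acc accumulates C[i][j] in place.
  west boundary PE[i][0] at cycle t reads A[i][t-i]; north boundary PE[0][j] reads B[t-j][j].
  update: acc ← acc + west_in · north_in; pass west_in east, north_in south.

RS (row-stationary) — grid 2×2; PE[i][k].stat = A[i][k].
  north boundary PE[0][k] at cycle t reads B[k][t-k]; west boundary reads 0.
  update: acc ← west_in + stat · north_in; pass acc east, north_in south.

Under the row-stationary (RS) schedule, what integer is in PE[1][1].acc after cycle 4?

Tracing RS — 2×2 array, target PE[1][1]:
  cycle 0: PE[0][1] → acc 0, east 0, south 0
  cycle 0: PE[1][0] → acc 0, east 0, south 0
  cycle 0: PE[1][1] → acc 0, east 0, south 0
  cycle 1: PE[0][1] → acc 95, east 95, south 9
  cycle 1: PE[1][0] → acc 49, east 49, south 7
  cycle 1: PE[1][1] → acc 0, east 0, south 0
  cycle 2: PE[0][1] → acc 95, east 95, south 9
  cycle 2: PE[1][0] → acc 49, east 49, south 7
  cycle 2: PE[1][1] → acc 85, east 85, south 9
  cycle 3: PE[0][1] → acc 50, east 50, south 4
  cycle 3: PE[1][0] → acc 49, east 49, south 7
  cycle 3: PE[1][1] → acc 85, east 85, south 9
  cycle 4: PE[0][1] → acc 0, east 0, south 0
  cycle 4: PE[1][0] → acc 0, east 0, south 0
  cycle 4: PE[1][1] → acc 65, east 65, south 4

PE[1][1].acc = 65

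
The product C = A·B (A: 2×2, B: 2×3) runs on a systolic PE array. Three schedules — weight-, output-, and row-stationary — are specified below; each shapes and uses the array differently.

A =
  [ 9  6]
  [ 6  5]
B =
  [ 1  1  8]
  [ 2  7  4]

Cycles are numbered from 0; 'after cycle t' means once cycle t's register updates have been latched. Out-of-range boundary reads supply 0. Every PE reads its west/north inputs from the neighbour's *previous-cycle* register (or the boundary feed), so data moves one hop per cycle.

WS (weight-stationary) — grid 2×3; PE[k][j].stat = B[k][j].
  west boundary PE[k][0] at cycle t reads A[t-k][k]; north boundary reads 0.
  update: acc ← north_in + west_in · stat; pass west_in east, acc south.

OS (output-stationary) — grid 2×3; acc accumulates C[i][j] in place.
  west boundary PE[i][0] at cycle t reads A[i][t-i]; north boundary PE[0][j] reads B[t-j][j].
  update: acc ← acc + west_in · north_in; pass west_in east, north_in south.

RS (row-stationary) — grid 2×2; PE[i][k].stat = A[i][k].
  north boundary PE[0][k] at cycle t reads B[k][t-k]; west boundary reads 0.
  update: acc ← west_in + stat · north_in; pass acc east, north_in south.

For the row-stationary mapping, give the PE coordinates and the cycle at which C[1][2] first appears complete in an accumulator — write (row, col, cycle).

(row, col, cycle) = (1, 1, 4)

RS — PE[1][1] is where C[1][2] collects:
  cycle 0: PE[1][1] → acc 0, east 0, south 0
  cycle 1: PE[1][1] → acc 0, east 0, south 0
  cycle 2: PE[1][1] → acc 16, east 16, south 2
  cycle 3: PE[1][1] → acc 41, east 41, south 7
  cycle 4: PE[1][1] → acc 68, east 68, south 4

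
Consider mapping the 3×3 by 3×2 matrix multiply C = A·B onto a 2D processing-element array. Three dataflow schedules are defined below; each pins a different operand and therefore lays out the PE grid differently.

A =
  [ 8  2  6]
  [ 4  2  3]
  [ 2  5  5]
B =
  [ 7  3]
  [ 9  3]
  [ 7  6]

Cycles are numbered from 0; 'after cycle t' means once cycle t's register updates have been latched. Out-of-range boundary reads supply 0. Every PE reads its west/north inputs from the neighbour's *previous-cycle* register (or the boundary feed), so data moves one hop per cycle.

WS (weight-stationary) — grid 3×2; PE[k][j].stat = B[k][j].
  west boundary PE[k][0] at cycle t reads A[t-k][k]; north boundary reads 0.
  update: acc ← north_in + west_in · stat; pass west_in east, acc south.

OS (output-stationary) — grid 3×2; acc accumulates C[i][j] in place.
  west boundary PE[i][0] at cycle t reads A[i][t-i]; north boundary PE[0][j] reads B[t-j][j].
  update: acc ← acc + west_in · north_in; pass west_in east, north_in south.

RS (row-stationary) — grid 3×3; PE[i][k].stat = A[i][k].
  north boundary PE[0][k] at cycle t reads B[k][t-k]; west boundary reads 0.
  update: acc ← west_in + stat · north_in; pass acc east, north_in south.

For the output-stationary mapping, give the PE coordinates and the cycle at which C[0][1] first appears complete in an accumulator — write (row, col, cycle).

(row, col, cycle) = (0, 1, 3)

OS — PE[0][1] is where C[0][1] collects:
  cycle 0: PE[0][1] → acc 0, east 0, south 0
  cycle 1: PE[0][1] → acc 24, east 8, south 3
  cycle 2: PE[0][1] → acc 30, east 2, south 3
  cycle 3: PE[0][1] → acc 66, east 6, south 6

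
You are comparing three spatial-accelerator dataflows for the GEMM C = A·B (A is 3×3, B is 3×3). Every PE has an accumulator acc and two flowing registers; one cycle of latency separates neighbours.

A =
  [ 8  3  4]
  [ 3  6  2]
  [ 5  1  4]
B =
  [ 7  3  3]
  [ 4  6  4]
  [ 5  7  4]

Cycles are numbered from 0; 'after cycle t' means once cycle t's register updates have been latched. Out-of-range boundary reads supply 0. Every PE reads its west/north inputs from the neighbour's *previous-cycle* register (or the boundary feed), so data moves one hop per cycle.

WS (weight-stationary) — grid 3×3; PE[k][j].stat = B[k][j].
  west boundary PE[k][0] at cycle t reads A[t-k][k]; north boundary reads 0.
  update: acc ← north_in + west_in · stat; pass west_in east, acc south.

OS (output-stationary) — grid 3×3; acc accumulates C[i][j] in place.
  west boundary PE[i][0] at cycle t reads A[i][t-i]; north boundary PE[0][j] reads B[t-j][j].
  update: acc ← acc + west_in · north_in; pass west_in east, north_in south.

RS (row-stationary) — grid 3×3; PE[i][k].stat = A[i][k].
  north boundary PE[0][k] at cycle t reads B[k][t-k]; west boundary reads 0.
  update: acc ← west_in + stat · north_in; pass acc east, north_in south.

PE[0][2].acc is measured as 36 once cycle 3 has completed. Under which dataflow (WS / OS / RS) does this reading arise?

WS (3×3 grid), PE[0][2]:
  c0 r0c2: 0 / 0 / 0
  c1 r0c2: 0 / 0 / 0
  c2 r0c2: 24 / 8 / 24
  c3 r0c2: 9 / 3 / 9
OS (3×3 grid), PE[0][2]:
  c0 r0c2: 0 / 0 / 0
  c1 r0c2: 0 / 0 / 0
  c2 r0c2: 24 / 8 / 3
  c3 r0c2: 36 / 3 / 4
RS (3×3 grid), PE[0][2]:
  c0 r0c2: 0 / 0 / 0
  c1 r0c2: 0 / 0 / 0
  c2 r0c2: 88 / 88 / 5
  c3 r0c2: 70 / 70 / 7

dataflow = OS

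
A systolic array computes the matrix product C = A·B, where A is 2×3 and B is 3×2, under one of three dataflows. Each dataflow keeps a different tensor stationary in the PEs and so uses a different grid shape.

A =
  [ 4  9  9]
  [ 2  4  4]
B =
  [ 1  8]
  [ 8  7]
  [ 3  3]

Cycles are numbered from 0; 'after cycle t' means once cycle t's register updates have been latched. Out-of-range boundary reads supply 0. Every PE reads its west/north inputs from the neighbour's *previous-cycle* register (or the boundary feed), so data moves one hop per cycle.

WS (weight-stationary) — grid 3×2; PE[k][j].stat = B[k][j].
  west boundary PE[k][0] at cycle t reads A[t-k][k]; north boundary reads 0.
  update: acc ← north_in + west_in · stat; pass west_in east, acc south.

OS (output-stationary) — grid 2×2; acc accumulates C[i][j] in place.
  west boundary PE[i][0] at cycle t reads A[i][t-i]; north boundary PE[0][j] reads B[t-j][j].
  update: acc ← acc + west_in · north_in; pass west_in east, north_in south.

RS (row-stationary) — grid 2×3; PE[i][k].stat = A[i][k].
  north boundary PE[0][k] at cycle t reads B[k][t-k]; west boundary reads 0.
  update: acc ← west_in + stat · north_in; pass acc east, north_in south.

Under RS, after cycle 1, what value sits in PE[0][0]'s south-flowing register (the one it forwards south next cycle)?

RS on a 2×3 grid — tracing PE[0][0] and its feeders:
  t=0 PE[0][0]: acc=4 h=4 v=1
  t=1 PE[0][0]: acc=32 h=32 v=8

register = 8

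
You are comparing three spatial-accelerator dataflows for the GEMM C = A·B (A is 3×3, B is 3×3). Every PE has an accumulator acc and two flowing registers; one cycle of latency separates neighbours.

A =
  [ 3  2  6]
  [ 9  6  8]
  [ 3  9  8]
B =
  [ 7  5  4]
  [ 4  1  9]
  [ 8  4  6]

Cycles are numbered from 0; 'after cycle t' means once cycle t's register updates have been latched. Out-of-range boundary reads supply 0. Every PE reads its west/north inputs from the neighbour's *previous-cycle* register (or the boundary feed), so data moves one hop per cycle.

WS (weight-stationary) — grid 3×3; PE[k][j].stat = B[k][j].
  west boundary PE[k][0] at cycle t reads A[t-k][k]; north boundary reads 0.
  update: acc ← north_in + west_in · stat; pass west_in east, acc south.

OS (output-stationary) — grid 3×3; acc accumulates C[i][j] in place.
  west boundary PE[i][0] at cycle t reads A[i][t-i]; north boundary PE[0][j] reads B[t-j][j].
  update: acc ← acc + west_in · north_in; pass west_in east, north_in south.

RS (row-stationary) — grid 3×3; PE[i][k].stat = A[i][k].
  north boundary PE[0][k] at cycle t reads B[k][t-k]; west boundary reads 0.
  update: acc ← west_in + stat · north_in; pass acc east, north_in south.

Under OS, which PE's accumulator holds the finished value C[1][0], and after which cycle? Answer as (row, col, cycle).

OS — PE[1][0] is where C[1][0] collects:
  c0 r1c0: 0 / 0 / 0
  c1 r1c0: 63 / 9 / 7
  c2 r1c0: 87 / 6 / 4
  c3 r1c0: 151 / 8 / 8

(row, col, cycle) = (1, 0, 3)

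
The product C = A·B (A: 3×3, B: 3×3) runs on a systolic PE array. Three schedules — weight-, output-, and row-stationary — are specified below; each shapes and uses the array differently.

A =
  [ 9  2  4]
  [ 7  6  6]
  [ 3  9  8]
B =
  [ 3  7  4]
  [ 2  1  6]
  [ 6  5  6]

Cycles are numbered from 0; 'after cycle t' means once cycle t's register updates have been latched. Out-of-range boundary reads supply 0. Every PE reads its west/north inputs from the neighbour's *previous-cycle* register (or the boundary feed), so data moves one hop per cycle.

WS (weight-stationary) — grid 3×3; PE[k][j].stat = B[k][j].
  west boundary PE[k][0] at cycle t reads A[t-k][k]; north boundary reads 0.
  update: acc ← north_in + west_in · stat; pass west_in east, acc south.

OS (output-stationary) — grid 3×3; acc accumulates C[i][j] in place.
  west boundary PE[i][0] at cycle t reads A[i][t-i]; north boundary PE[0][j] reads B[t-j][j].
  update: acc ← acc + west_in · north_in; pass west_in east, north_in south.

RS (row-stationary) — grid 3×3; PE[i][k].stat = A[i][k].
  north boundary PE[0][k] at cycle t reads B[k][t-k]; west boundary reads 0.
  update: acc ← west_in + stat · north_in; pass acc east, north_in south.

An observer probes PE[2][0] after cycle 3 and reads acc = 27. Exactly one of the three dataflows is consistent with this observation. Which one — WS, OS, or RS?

dataflow = OS

WS (3×3 grid), PE[2][0]:
  cycle 0: PE[2][0] → acc 0, east 0, south 0
  cycle 1: PE[2][0] → acc 0, east 0, south 0
  cycle 2: PE[2][0] → acc 55, east 4, south 55
  cycle 3: PE[2][0] → acc 69, east 6, south 69
OS (3×3 grid), PE[2][0]:
  cycle 0: PE[2][0] → acc 0, east 0, south 0
  cycle 1: PE[2][0] → acc 0, east 0, south 0
  cycle 2: PE[2][0] → acc 9, east 3, south 3
  cycle 3: PE[2][0] → acc 27, east 9, south 2
RS (3×3 grid), PE[2][0]:
  cycle 0: PE[2][0] → acc 0, east 0, south 0
  cycle 1: PE[2][0] → acc 0, east 0, south 0
  cycle 2: PE[2][0] → acc 9, east 9, south 3
  cycle 3: PE[2][0] → acc 21, east 21, south 7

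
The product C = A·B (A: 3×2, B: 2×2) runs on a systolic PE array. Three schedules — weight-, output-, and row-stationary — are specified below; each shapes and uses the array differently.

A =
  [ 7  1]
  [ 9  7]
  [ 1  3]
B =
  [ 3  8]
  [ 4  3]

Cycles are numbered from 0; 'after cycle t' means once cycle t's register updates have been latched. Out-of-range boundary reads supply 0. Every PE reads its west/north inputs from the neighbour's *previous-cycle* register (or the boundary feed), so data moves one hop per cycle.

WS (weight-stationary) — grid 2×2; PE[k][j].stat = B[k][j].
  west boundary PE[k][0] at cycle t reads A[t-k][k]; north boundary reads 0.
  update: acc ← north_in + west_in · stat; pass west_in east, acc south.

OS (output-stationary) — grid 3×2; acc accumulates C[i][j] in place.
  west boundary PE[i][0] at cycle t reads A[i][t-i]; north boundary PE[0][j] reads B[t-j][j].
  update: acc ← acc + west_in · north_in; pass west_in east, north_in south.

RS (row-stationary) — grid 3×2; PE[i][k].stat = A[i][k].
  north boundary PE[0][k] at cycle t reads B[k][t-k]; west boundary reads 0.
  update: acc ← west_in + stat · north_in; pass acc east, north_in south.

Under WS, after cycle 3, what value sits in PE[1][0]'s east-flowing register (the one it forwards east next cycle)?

WS 2×2: PE[1][0] cycle-by-cycle (with neighbour feeds):
  t=0 PE[0][0]: acc=21 h=7 v=21
  t=0 PE[1][0]: acc=0 h=0 v=0
  t=1 PE[0][0]: acc=27 h=9 v=27
  t=1 PE[1][0]: acc=25 h=1 v=25
  t=2 PE[0][0]: acc=3 h=1 v=3
  t=2 PE[1][0]: acc=55 h=7 v=55
  t=3 PE[0][0]: acc=0 h=0 v=0
  t=3 PE[1][0]: acc=15 h=3 v=15

register = 3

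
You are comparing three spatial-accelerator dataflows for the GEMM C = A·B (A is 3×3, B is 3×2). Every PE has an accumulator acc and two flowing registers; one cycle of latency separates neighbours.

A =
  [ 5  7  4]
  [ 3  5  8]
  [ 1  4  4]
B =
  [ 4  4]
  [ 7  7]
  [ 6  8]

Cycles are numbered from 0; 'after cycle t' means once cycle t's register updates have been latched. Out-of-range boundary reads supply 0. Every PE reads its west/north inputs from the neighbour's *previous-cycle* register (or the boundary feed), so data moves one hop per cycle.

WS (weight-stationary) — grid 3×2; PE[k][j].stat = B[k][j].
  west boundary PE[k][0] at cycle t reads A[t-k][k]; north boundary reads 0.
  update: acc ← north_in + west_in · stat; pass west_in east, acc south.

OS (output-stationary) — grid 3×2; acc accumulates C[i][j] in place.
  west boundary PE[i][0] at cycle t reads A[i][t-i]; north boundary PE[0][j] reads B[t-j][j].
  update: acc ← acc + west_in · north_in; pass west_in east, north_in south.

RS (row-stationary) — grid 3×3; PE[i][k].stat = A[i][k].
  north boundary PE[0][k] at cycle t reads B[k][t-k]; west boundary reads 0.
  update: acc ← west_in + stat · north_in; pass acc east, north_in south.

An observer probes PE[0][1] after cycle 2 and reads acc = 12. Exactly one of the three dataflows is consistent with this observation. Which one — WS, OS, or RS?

— WS: 3×2; PE[0][1] trace:
  step 0 · PE0,1: acc=0; fwd→0 fwd↓0
  step 1 · PE0,1: acc=20; fwd→5 fwd↓20
  step 2 · PE0,1: acc=12; fwd→3 fwd↓12
— OS: 3×2; PE[0][1] trace:
  step 0 · PE0,1: acc=0; fwd→0 fwd↓0
  step 1 · PE0,1: acc=20; fwd→5 fwd↓4
  step 2 · PE0,1: acc=69; fwd→7 fwd↓7
— RS: 3×3; PE[0][1] trace:
  step 0 · PE0,1: acc=0; fwd→0 fwd↓0
  step 1 · PE0,1: acc=69; fwd→69 fwd↓7
  step 2 · PE0,1: acc=69; fwd→69 fwd↓7

dataflow = WS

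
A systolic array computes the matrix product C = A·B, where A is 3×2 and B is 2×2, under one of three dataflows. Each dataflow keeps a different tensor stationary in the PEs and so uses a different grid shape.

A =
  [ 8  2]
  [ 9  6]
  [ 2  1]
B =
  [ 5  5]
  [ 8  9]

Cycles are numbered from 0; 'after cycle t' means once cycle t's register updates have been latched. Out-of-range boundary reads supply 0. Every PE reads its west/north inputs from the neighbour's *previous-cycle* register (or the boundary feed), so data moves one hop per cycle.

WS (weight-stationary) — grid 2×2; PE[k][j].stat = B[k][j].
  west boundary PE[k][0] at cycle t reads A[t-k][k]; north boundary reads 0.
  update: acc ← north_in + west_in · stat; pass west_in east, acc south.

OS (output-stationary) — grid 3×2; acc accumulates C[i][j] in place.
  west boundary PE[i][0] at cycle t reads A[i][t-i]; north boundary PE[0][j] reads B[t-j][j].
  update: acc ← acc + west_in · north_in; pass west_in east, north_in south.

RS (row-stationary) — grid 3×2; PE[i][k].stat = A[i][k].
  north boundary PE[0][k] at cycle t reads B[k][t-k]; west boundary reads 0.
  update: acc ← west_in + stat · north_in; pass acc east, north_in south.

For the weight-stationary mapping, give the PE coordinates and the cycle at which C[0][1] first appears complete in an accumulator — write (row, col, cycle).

(row, col, cycle) = (1, 1, 2)

Under WS, C[0][1] lands at PE[1][1]:
  0: (1,1).acc=0  regs=<0,0>
  1: (1,1).acc=0  regs=<0,0>
  2: (1,1).acc=58  regs=<2,58>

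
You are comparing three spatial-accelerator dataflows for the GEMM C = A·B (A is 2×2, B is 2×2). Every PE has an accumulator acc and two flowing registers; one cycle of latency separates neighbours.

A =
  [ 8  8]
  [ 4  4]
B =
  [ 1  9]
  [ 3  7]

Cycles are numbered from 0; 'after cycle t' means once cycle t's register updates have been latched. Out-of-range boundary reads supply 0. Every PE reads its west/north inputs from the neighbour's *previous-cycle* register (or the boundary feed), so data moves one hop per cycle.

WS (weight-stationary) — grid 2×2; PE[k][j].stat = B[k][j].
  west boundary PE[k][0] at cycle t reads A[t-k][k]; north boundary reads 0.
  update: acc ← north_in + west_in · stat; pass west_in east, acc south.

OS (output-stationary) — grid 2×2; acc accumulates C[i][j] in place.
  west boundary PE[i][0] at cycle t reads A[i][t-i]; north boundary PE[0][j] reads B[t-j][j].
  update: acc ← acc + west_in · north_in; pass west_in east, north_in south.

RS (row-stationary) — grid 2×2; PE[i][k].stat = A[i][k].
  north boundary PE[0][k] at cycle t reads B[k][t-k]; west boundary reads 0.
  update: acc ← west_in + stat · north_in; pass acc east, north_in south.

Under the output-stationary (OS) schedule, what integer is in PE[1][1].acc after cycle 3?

OS 2×2: PE[1][1] cycle-by-cycle (with neighbour feeds):
  after 0 — PE[0][1] acc=0, pass-E 0, pass-S 0
  after 0 — PE[1][0] acc=0, pass-E 0, pass-S 0
  after 0 — PE[1][1] acc=0, pass-E 0, pass-S 0
  after 1 — PE[0][1] acc=72, pass-E 8, pass-S 9
  after 1 — PE[1][0] acc=4, pass-E 4, pass-S 1
  after 1 — PE[1][1] acc=0, pass-E 0, pass-S 0
  after 2 — PE[0][1] acc=128, pass-E 8, pass-S 7
  after 2 — PE[1][0] acc=16, pass-E 4, pass-S 3
  after 2 — PE[1][1] acc=36, pass-E 4, pass-S 9
  after 3 — PE[0][1] acc=128, pass-E 0, pass-S 0
  after 3 — PE[1][0] acc=16, pass-E 0, pass-S 0
  after 3 — PE[1][1] acc=64, pass-E 4, pass-S 7

PE[1][1].acc = 64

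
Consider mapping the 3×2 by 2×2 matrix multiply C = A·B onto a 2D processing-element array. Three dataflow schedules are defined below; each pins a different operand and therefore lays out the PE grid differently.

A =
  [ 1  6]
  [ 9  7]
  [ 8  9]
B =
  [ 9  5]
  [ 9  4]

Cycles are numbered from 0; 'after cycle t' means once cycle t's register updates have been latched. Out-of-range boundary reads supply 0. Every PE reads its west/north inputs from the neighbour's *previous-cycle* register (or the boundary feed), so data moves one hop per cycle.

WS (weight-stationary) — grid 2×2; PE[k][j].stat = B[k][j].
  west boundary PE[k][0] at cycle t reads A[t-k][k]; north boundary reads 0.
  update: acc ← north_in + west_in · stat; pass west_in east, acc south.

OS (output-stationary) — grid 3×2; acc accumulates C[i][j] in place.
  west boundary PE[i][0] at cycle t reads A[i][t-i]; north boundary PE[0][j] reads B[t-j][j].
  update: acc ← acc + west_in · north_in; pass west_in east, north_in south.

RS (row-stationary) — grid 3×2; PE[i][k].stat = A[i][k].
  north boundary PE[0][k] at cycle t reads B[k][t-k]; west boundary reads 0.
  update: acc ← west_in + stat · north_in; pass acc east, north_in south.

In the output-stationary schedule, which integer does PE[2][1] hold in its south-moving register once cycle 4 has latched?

Tracing OS — 3×2 array, target PE[2][1]:
  cycle 0: PE[1][1] → acc 0, east 0, south 0
  cycle 0: PE[2][0] → acc 0, east 0, south 0
  cycle 0: PE[2][1] → acc 0, east 0, south 0
  cycle 1: PE[1][1] → acc 0, east 0, south 0
  cycle 1: PE[2][0] → acc 0, east 0, south 0
  cycle 1: PE[2][1] → acc 0, east 0, south 0
  cycle 2: PE[1][1] → acc 45, east 9, south 5
  cycle 2: PE[2][0] → acc 72, east 8, south 9
  cycle 2: PE[2][1] → acc 0, east 0, south 0
  cycle 3: PE[1][1] → acc 73, east 7, south 4
  cycle 3: PE[2][0] → acc 153, east 9, south 9
  cycle 3: PE[2][1] → acc 40, east 8, south 5
  cycle 4: PE[1][1] → acc 73, east 0, south 0
  cycle 4: PE[2][0] → acc 153, east 0, south 0
  cycle 4: PE[2][1] → acc 76, east 9, south 4

register = 4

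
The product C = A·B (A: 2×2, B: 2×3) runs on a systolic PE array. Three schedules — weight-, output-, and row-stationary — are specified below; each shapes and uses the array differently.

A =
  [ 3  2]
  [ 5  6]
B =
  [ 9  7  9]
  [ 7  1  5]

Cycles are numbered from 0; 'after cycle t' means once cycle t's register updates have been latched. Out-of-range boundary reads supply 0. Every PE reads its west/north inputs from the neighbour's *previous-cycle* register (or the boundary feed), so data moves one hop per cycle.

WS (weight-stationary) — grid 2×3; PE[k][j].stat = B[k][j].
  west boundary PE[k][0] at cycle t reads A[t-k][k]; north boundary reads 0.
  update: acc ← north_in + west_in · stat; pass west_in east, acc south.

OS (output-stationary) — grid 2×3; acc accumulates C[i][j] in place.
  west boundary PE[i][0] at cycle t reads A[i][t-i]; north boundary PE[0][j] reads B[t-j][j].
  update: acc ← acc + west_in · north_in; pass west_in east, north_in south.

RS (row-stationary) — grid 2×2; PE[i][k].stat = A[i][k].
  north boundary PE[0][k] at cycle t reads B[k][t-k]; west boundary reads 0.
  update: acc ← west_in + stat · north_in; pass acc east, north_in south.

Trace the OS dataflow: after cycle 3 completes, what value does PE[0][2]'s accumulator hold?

OS (2×3). Following PE[0][2] plus its west/north inputs:
  0: (0,1).acc=0  regs=<0,0>
  0: (0,2).acc=0  regs=<0,0>
  1: (0,1).acc=21  regs=<3,7>
  1: (0,2).acc=0  regs=<0,0>
  2: (0,1).acc=23  regs=<2,1>
  2: (0,2).acc=27  regs=<3,9>
  3: (0,1).acc=23  regs=<0,0>
  3: (0,2).acc=37  regs=<2,5>

PE[0][2].acc = 37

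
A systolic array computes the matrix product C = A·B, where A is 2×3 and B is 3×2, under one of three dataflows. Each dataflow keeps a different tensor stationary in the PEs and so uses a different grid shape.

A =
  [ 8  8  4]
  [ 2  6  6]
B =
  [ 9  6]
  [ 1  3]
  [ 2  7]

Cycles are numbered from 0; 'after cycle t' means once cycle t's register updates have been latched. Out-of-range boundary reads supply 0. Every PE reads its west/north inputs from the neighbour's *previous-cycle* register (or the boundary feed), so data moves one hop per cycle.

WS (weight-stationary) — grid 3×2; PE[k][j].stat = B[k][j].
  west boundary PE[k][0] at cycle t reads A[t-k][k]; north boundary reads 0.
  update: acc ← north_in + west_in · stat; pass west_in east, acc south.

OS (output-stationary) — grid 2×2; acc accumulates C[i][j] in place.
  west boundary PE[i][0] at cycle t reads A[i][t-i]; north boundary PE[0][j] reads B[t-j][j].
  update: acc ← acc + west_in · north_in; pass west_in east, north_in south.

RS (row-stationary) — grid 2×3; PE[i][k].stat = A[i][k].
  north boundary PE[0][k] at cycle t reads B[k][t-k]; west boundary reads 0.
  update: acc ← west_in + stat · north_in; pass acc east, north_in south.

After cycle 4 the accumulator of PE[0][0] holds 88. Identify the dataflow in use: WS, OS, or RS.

WS [3×2] PE[0][0] across cycles:
  t=0 PE[0][0]: acc=72 h=8 v=72
  t=1 PE[0][0]: acc=18 h=2 v=18
  t=2 PE[0][0]: acc=0 h=0 v=0
  t=3 PE[0][0]: acc=0 h=0 v=0
  t=4 PE[0][0]: acc=0 h=0 v=0
OS [2×2] PE[0][0] across cycles:
  t=0 PE[0][0]: acc=72 h=8 v=9
  t=1 PE[0][0]: acc=80 h=8 v=1
  t=2 PE[0][0]: acc=88 h=4 v=2
  t=3 PE[0][0]: acc=88 h=0 v=0
  t=4 PE[0][0]: acc=88 h=0 v=0
RS [2×3] PE[0][0] across cycles:
  t=0 PE[0][0]: acc=72 h=72 v=9
  t=1 PE[0][0]: acc=48 h=48 v=6
  t=2 PE[0][0]: acc=0 h=0 v=0
  t=3 PE[0][0]: acc=0 h=0 v=0
  t=4 PE[0][0]: acc=0 h=0 v=0

dataflow = OS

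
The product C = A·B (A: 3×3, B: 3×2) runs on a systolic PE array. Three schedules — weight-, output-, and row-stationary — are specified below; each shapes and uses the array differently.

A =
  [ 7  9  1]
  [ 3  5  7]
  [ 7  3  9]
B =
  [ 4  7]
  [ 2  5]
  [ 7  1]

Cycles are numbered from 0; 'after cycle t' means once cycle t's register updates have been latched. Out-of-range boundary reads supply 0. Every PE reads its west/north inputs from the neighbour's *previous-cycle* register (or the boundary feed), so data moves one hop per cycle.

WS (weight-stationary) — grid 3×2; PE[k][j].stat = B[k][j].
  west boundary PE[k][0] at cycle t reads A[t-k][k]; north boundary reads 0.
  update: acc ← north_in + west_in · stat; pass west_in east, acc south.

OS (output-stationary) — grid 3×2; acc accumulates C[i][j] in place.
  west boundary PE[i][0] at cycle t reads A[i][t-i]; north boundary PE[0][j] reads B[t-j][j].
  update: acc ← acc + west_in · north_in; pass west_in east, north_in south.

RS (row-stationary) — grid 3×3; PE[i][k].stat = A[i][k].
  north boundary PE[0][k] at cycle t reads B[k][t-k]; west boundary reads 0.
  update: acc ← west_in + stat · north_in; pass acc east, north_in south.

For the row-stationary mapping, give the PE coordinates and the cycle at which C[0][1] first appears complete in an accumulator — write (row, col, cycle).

RS — PE[0][2] is where C[0][1] collects:
  @0  [0,2]  acc 0  |  →0  ↓0
  @1  [0,2]  acc 0  |  →0  ↓0
  @2  [0,2]  acc 53  |  →53  ↓7
  @3  [0,2]  acc 95  |  →95  ↓1

(row, col, cycle) = (0, 2, 3)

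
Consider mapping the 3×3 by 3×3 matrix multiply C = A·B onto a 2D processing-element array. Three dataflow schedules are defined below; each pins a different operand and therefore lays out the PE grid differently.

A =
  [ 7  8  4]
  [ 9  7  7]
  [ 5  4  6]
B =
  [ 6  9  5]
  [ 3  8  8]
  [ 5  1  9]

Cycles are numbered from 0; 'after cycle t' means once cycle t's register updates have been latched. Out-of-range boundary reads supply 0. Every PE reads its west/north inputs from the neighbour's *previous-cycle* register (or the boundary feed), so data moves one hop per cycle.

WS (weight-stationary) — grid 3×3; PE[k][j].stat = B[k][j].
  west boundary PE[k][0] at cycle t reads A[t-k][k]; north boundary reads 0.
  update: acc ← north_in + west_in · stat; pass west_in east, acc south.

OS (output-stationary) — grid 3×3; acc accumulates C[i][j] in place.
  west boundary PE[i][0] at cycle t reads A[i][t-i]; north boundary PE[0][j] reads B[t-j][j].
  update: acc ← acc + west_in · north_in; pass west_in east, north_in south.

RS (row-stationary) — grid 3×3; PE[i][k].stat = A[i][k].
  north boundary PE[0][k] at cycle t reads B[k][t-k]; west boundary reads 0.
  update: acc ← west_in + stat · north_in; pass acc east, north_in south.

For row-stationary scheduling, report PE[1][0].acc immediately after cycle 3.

RS 3×3: PE[1][0] cycle-by-cycle (with neighbour feeds):
  after 0 — PE[0][0] acc=42, pass-E 42, pass-S 6
  after 0 — PE[1][0] acc=0, pass-E 0, pass-S 0
  after 1 — PE[0][0] acc=63, pass-E 63, pass-S 9
  after 1 — PE[1][0] acc=54, pass-E 54, pass-S 6
  after 2 — PE[0][0] acc=35, pass-E 35, pass-S 5
  after 2 — PE[1][0] acc=81, pass-E 81, pass-S 9
  after 3 — PE[0][0] acc=0, pass-E 0, pass-S 0
  after 3 — PE[1][0] acc=45, pass-E 45, pass-S 5

PE[1][0].acc = 45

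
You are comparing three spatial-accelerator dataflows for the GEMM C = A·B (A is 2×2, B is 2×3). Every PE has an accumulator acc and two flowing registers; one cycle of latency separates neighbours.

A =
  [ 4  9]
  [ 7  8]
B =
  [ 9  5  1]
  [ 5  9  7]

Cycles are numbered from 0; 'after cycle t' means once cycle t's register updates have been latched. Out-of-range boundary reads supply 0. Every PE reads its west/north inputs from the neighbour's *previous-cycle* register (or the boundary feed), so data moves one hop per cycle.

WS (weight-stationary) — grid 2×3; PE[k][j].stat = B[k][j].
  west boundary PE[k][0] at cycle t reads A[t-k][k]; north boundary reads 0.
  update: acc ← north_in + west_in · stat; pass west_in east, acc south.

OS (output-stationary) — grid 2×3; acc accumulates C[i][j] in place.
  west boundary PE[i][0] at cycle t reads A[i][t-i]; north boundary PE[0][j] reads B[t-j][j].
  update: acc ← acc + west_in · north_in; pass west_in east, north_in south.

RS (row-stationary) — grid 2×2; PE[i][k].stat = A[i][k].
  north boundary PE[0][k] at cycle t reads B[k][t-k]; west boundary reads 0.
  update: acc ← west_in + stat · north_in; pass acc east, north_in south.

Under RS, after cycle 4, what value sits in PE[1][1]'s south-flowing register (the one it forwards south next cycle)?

register = 7

RS on a 2×2 grid — tracing PE[1][1] and its feeders:
  @0  [0,1]  acc 0  |  →0  ↓0
  @0  [1,0]  acc 0  |  →0  ↓0
  @0  [1,1]  acc 0  |  →0  ↓0
  @1  [0,1]  acc 81  |  →81  ↓5
  @1  [1,0]  acc 63  |  →63  ↓9
  @1  [1,1]  acc 0  |  →0  ↓0
  @2  [0,1]  acc 101  |  →101  ↓9
  @2  [1,0]  acc 35  |  →35  ↓5
  @2  [1,1]  acc 103  |  →103  ↓5
  @3  [0,1]  acc 67  |  →67  ↓7
  @3  [1,0]  acc 7  |  →7  ↓1
  @3  [1,1]  acc 107  |  →107  ↓9
  @4  [0,1]  acc 0  |  →0  ↓0
  @4  [1,0]  acc 0  |  →0  ↓0
  @4  [1,1]  acc 63  |  →63  ↓7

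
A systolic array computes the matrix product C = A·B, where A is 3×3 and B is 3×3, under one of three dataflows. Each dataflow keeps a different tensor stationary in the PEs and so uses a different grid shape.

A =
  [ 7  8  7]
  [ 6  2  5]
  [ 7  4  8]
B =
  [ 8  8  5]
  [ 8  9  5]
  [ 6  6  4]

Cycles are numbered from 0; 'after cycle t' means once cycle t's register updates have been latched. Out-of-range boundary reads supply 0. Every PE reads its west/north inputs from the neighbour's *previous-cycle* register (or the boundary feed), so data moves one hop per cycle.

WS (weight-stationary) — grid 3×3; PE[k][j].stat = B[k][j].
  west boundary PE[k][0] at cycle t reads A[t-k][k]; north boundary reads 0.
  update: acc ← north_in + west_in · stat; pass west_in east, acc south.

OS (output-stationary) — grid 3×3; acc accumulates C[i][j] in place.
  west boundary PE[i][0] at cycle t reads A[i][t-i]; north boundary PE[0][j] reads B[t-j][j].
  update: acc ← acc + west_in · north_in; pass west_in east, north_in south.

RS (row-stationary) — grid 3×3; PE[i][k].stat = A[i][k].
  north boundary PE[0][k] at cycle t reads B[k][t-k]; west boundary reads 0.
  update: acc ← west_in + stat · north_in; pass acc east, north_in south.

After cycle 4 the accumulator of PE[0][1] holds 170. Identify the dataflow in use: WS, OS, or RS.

dataflow = OS

Under WS (3×3), PE[0][1]:
  step 0 · PE0,1: acc=0; fwd→0 fwd↓0
  step 1 · PE0,1: acc=56; fwd→7 fwd↓56
  step 2 · PE0,1: acc=48; fwd→6 fwd↓48
  step 3 · PE0,1: acc=56; fwd→7 fwd↓56
  step 4 · PE0,1: acc=0; fwd→0 fwd↓0
Under OS (3×3), PE[0][1]:
  step 0 · PE0,1: acc=0; fwd→0 fwd↓0
  step 1 · PE0,1: acc=56; fwd→7 fwd↓8
  step 2 · PE0,1: acc=128; fwd→8 fwd↓9
  step 3 · PE0,1: acc=170; fwd→7 fwd↓6
  step 4 · PE0,1: acc=170; fwd→0 fwd↓0
Under RS (3×3), PE[0][1]:
  step 0 · PE0,1: acc=0; fwd→0 fwd↓0
  step 1 · PE0,1: acc=120; fwd→120 fwd↓8
  step 2 · PE0,1: acc=128; fwd→128 fwd↓9
  step 3 · PE0,1: acc=75; fwd→75 fwd↓5
  step 4 · PE0,1: acc=0; fwd→0 fwd↓0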